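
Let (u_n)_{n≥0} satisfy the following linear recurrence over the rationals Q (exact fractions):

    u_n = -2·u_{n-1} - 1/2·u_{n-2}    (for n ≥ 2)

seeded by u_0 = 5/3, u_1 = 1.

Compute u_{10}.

-21233/96

u_2 = -2·1 + -1/2·5/3 = -17/6
u_3 = -2·-17/6 + -1/2·1 = 31/6
u_4 = -2·31/6 + -1/2·-17/6 = -107/12
u_5 = -2·-107/12 + -1/2·31/6 = 61/4
u_6 = -2·61/4 + -1/2·-107/12 = -625/24
u_7 = -2·-625/24 + -1/2·61/4 = 1067/24
u_8 = -2·1067/24 + -1/2·-625/24 = -3643/48
u_9 = -2·-3643/48 + -1/2·1067/24 = 2073/16
u_10 = -2·2073/16 + -1/2·-3643/48 = -21233/96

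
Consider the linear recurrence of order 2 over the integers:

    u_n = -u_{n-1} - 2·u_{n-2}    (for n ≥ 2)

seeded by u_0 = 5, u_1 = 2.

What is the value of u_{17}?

u_2 = -1·2 + -2·5 = -12
u_3 = -1·-12 + -2·2 = 8
u_4 = -1·8 + -2·-12 = 16
u_5 = -1·16 + -2·8 = -32
u_6 = -1·-32 + -2·16 = 0
u_7 = -1·0 + -2·-32 = 64
u_8 = -1·64 + -2·0 = -64
u_9 = -1·-64 + -2·64 = -64
u_10 = -1·-64 + -2·-64 = 192
u_11 = -1·192 + -2·-64 = -64
u_12 = -1·-64 + -2·192 = -320
u_13 = -1·-320 + -2·-64 = 448
u_14 = -1·448 + -2·-320 = 192
u_15 = -1·192 + -2·448 = -1088
u_16 = -1·-1088 + -2·192 = 704
u_17 = -1·704 + -2·-1088 = 1472

1472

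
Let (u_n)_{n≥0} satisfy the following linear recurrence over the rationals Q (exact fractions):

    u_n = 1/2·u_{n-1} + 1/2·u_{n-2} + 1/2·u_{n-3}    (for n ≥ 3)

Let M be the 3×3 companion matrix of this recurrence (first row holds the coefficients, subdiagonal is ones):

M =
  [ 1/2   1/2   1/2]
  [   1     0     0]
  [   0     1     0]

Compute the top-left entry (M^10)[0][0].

(M^10)[0][0] is the top entry after applying M 10 times to the unit state (1, 0, 0). Equivalently it is h_{12} for the auxiliary sequence (h_n) obeying the same recurrence with h_2 = 1 and h_i = 0 for 0 ≤ i < 2:
h_3 = 1/2·1 + 1/2·0 + 1/2·0 = 1/2
h_4 = 1/2·1/2 + 1/2·1 + 1/2·0 = 3/4
h_5 = 1/2·3/4 + 1/2·1/2 + 1/2·1 = 9/8
h_6 = 1/2·9/8 + 1/2·3/4 + 1/2·1/2 = 19/16
h_7 = 1/2·19/16 + 1/2·9/8 + 1/2·3/4 = 49/32
h_8 = 1/2·49/32 + 1/2·19/16 + 1/2·9/8 = 123/64
h_9 = 1/2·123/64 + 1/2·49/32 + 1/2·19/16 = 297/128
h_10 = 1/2·297/128 + 1/2·123/64 + 1/2·49/32 = 739/256
h_11 = 1/2·739/256 + 1/2·297/128 + 1/2·123/64 = 1825/512
h_12 = 1/2·1825/512 + 1/2·739/256 + 1/2·297/128 = 4491/1024

4491/1024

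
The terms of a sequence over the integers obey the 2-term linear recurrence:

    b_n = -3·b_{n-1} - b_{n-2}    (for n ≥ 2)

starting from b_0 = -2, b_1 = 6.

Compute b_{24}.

-25172538050

b_2 = -3·6 + -1·-2 = -16
b_3 = -3·-16 + -1·6 = 42
b_4 = -3·42 + -1·-16 = -110
b_5 = -3·-110 + -1·42 = 288
b_6 = -3·288 + -1·-110 = -754
b_7 = -3·-754 + -1·288 = 1974
b_8 = -3·1974 + -1·-754 = -5168
b_9 = -3·-5168 + -1·1974 = 13530
b_10 = -3·13530 + -1·-5168 = -35422
b_11 = -3·-35422 + -1·13530 = 92736
b_12 = -3·92736 + -1·-35422 = -242786
b_13 = -3·-242786 + -1·92736 = 635622
b_14 = -3·635622 + -1·-242786 = -1664080
b_15 = -3·-1664080 + -1·635622 = 4356618
b_16 = -3·4356618 + -1·-1664080 = -11405774
b_17 = -3·-11405774 + -1·4356618 = 29860704
b_18 = -3·29860704 + -1·-11405774 = -78176338
b_19 = -3·-78176338 + -1·29860704 = 204668310
b_20 = -3·204668310 + -1·-78176338 = -535828592
b_21 = -3·-535828592 + -1·204668310 = 1402817466
b_22 = -3·1402817466 + -1·-535828592 = -3672623806
b_23 = -3·-3672623806 + -1·1402817466 = 9615053952
b_24 = -3·9615053952 + -1·-3672623806 = -25172538050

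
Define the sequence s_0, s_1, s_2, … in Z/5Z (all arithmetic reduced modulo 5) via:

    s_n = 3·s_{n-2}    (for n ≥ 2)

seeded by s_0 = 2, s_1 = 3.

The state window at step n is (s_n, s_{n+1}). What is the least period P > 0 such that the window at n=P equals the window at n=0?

n=0: window = (2, 3)
n=1: window = (3, 1)
n=2: window = (1, 4)
n=3: window = (4, 3)
n=4: window = (3, 2)
n=5: window = (2, 4)
n=6: window = (4, 1)
n=7: window = (1, 2)
n=8: window = (2, 3)
window at n=8 equals window at n=0 → period = 8

8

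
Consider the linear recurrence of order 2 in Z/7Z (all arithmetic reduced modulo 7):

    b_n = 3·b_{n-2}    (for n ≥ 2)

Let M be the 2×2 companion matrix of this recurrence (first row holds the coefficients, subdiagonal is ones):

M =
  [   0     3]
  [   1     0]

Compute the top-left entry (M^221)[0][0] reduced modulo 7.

0

(M^221)[0][0] is the top entry after applying M 221 times to the unit state (1, 0). Equivalently it is h_{222} for the auxiliary sequence (h_n) obeying the same recurrence with h_1 = 1 and h_i = 0 for 0 ≤ i < 1:
h_2 = 0·1 + 3·0 = 0
h_3 = 0·0 + 3·1 = 3
h_4 = 0·3 + 3·0 = 0
h_5 = 0·0 + 3·3 = 2
h_6 = 0·2 + 3·0 = 0
h_7 = 0·0 + 3·2 = 6
h_8 = 0·6 + 3·0 = 0
h_9 = 0·0 + 3·6 = 4
h_10 = 0·4 + 3·0 = 0
h_11 = 0·0 + 3·4 = 5
h_12 = 0·5 + 3·0 = 0
h_13 = 0·0 + 3·5 = 1
(h_12, h_13) = (0, 1) = (h_0, h_1), so the sequence has period 12.
222 ≡ 6 (mod 12), hence h_222 = h_6 = 0.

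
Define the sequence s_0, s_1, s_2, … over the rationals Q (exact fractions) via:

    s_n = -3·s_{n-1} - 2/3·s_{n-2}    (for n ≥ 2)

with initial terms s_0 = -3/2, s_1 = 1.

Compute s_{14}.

-272494028/729

s_2 = -3·1 + -2/3·-3/2 = -2
s_3 = -3·-2 + -2/3·1 = 16/3
s_4 = -3·16/3 + -2/3·-2 = -44/3
s_5 = -3·-44/3 + -2/3·16/3 = 364/9
s_6 = -3·364/9 + -2/3·-44/3 = -1004/9
s_7 = -3·-1004/9 + -2/3·364/9 = 8308/27
s_8 = -3·8308/27 + -2/3·-1004/9 = -22916/27
s_9 = -3·-22916/27 + -2/3·8308/27 = 189628/81
s_10 = -3·189628/81 + -2/3·-22916/27 = -523052/81
s_11 = -3·-523052/81 + -2/3·189628/81 = 4328212/243
s_12 = -3·4328212/243 + -2/3·-523052/81 = -11938532/243
s_13 = -3·-11938532/243 + -2/3·4328212/243 = 98790364/729
s_14 = -3·98790364/729 + -2/3·-11938532/243 = -272494028/729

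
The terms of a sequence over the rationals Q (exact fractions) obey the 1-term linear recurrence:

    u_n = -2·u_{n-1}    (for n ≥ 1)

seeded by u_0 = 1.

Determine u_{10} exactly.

1024

u_1 = -2·1 = -2
u_2 = -2·-2 = 4
u_3 = -2·4 = -8
u_4 = -2·-8 = 16
u_5 = -2·16 = -32
u_6 = -2·-32 = 64
u_7 = -2·64 = -128
u_8 = -2·-128 = 256
u_9 = -2·256 = -512
u_10 = -2·-512 = 1024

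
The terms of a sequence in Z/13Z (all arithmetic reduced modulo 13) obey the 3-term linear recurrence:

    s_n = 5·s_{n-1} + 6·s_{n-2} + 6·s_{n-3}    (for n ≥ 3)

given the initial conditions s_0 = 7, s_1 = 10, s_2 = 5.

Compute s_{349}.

1

s_3 = 5·5 + 6·10 + 6·7 = 10
s_4 = 5·10 + 6·5 + 6·10 = 10
s_5 = 5·10 + 6·10 + 6·5 = 10
s_6 = 5·10 + 6·10 + 6·10 = 1
s_7 = 5·1 + 6·10 + 6·10 = 8
s_8 = 5·8 + 6·1 + 6·10 = 2
Continuing the recurrence:
  s_9 = 12;  s_10 = 3;  s_11 = 8;  s_12 = 0;  s_13 = 1;  s_14 = 1
  s_15 = 11;  s_16 = 2;  s_17 = 4;  s_18 = 7;  s_19 = 6;  s_20 = 5
  s_21 = 12;  s_22 = 9;  s_23 = 4;  s_24 = 3;  s_25 = 2;  s_26 = 0
  s_27 = 4;  s_28 = 6;  s_29 = 2;  s_30 = 5;  s_31 = 8;  s_32 = 4
  s_33 = 7;  s_34 = 3;  s_35 = 3;  s_36 = 10;  s_37 = 8;  s_38 = 1
  s_39 = 9;  s_40 = 8;  s_41 = 9;  s_42 = 4;  s_43 = 5;  s_44 = 12
  s_45 = 10;  s_46 = 9;  s_47 = 8;  s_48 = 11;  s_49 = 1;  s_50 = 2
  s_51 = 4;  s_52 = 12;  s_53 = 5;  s_54 = 4;  s_55 = 5;  s_56 = 1
  s_57 = 7;  s_58 = 6;  s_59 = 0;  s_60 = 0;  s_61 = 10;  s_62 = 11
  s_63 = 11;  s_64 = 12;  s_65 = 10;  s_66 = 6;  s_67 = 6;  s_68 = 9
  s_69 = 0;  s_70 = 12;  s_71 = 10;  s_72 = 5;  s_73 = 1;  s_74 = 4
  s_75 = 4;  s_76 = 11;  s_77 = 12;  s_78 = 7;  s_79 = 4;  s_80 = 4
  s_81 = 8;  s_82 = 10;  s_83 = 5;  s_84 = 3;  s_85 = 1;  s_86 = 1
  s_87 = 3;  s_88 = 1;  s_89 = 3;  s_90 = 0;  s_91 = 11;  s_92 = 8
  s_93 = 2;  s_94 = 7;  s_95 = 4;  s_96 = 9;  s_97 = 7;  s_98 = 9
  s_99 = 11;  s_100 = 8;  s_101 = 4;  s_102 = 4;  s_103 = 1;  s_104 = 1
  s_105 = 9;  s_106 = 5;  s_107 = 7;  s_108 = 2;  s_109 = 4;  s_110 = 9
  s_111 = 3;  s_112 = 2;  s_113 = 4;  s_114 = 11;  s_115 = 0;  s_116 = 12
  s_117 = 9;  s_118 = 0;  s_119 = 9;  s_120 = 8;  s_121 = 3;  s_122 = 0
  s_123 = 1;  s_124 = 10;  s_125 = 4;  s_126 = 8;  s_127 = 7;  s_128 = 3
  s_129 = 1;  s_130 = 0;  s_131 = 11;  s_132 = 9;  s_133 = 7;  s_134 = 12
  s_135 = 0;  s_136 = 10;  s_137 = 5;  s_138 = 7;  s_139 = 8;  s_140 = 8
  s_141 = 0;  s_142 = 5;  s_143 = 8;  s_144 = 5;  s_145 = 12;  s_146 = 8
  s_147 = 12;  s_148 = 11;  s_149 = 6;  s_150 = 12;  s_151 = 6;  s_152 = 8
  s_153 = 5;  s_154 = 5;  s_155 = 12;  s_156 = 3;  s_157 = 0;  s_158 = 12
  s_159 = 0;  s_160 = 7;  s_161 = 3;  s_162 = 5;  s_163 = 7;  s_164 = 5
  s_165 = 6;  s_166 = 11;  s_167 = 4;  s_168 = 5;  s_169 = 11;  s_170 = 5
  s_171 = 4;  s_172 = 12;  s_173 = 10;  s_174 = 3;  s_175 = 4;  s_176 = 7
  s_177 = 12;  s_178 = 9;  s_179 = 3;  s_180 = 11;  s_181 = 10;  s_182 = 4
  s_183 = 3;  s_184 = 8;  s_185 = 4;  s_186 = 8;  s_187 = 8;  s_188 = 8
  s_189 = 6;  s_190 = 9;  s_191 = 12;  s_192 = 7;  s_193 = 5;  s_194 = 9
  s_195 = 0;  s_196 = 6;  s_197 = 6;  s_198 = 1;  s_199 = 12;  s_200 = 11
  s_201 = 3;  s_202 = 10;  s_203 = 4;  s_204 = 7;  s_205 = 2;  s_206 = 11
  s_207 = 5;  s_208 = 12;  s_209 = 0;  s_210 = 11;  s_211 = 10;  s_212 = 12
  s_213 = 4;  s_214 = 9;  s_215 = 11;  s_216 = 3;  s_217 = 5;  s_218 = 5
  s_219 = 8;  s_220 = 9;  s_221 = 6;  s_222 = 2;  s_223 = 9;  s_224 = 2
  s_225 = 11;  s_226 = 4;  s_227 = 7;  s_228 = 8;  s_229 = 2;  s_230 = 9
  s_231 = 1;  s_232 = 6;  s_233 = 12;  s_234 = 11;  s_235 = 7;  s_236 = 4
  s_237 = 11;  s_238 = 4;  s_239 = 6;  s_240 = 3;  s_241 = 10;  s_242 = 0
  s_243 = 0;  s_244 = 8;  s_245 = 1;  s_246 = 1;  s_247 = 7;  s_248 = 8
  s_249 = 10;  s_250 = 10;  s_251 = 2;  s_252 = 0;  s_253 = 7;  s_254 = 8
  s_255 = 4;  s_256 = 6;  s_257 = 11;  s_258 = 11;  s_259 = 1;  s_260 = 7
  s_261 = 3;  s_262 = 11;  s_263 = 11;  s_264 = 9;  s_265 = 8;  s_266 = 4
  s_267 = 5;  s_268 = 6;  s_269 = 6;  s_270 = 5;  s_271 = 6;  s_272 = 5
  s_273 = 0;  s_274 = 1;  s_275 = 9;  s_276 = 12;  s_277 = 3;  s_278 = 11
  s_279 = 2;  s_280 = 3;  s_281 = 2;  s_282 = 1;  s_283 = 9;  s_284 = 11
  s_285 = 11;  s_286 = 6;  s_287 = 6;  s_288 = 2;  s_289 = 4;  s_290 = 3
  s_291 = 12;  s_292 = 11;  s_293 = 2;  s_294 = 5;  s_295 = 12;  s_296 = 11
  s_297 = 1;  s_298 = 0;  s_299 = 7;  s_300 = 2;  s_301 = 0;  s_302 = 2
  s_303 = 9;  s_304 = 5;  s_305 = 0;  s_306 = 6;  s_307 = 8;  s_308 = 11
  s_309 = 9;  s_310 = 3;  s_311 = 5;  s_312 = 6;  s_313 = 0;  s_314 = 1
  s_315 = 2;  s_316 = 3;  s_317 = 7;  s_318 = 0;  s_319 = 8;  s_320 = 4
  s_321 = 3;  s_322 = 9;  s_323 = 9;  s_324 = 0;  s_325 = 4;  s_326 = 9
  s_327 = 4;  s_328 = 7;  s_329 = 9;  s_330 = 7;  s_331 = 1;  s_332 = 10
  s_333 = 7;  s_334 = 10;  s_335 = 9;  s_336 = 4;  s_337 = 4;  s_338 = 7
  s_339 = 5;  s_340 = 0;  s_341 = 7;  s_342 = 0;  s_343 = 3;  s_344 = 5
  s_345 = 4;  s_346 = 3;  s_347 = 4
s_348 = 5·4 + 6·3 + 6·4 = 10
s_349 = 5·10 + 6·4 + 6·3 = 1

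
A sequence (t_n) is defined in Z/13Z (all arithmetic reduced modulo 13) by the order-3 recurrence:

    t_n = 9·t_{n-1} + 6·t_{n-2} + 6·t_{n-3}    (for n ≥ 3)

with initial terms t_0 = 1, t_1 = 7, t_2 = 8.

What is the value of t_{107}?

t_3 = 9·8 + 6·7 + 6·1 = 3
t_4 = 9·3 + 6·8 + 6·7 = 0
t_5 = 9·0 + 6·3 + 6·8 = 1
t_6 = 9·1 + 6·0 + 6·3 = 1
t_7 = 9·1 + 6·1 + 6·0 = 2
t_8 = 9·2 + 6·1 + 6·1 = 4
t_9 = 9·4 + 6·2 + 6·1 = 2
t_10 = 9·2 + 6·4 + 6·2 = 2
t_11 = 9·2 + 6·2 + 6·4 = 2
t_12 = 9·2 + 6·2 + 6·2 = 3
t_13 = 9·3 + 6·2 + 6·2 = 12
t_14 = 9·12 + 6·3 + 6·2 = 8
t_15 = 9·8 + 6·12 + 6·3 = 6
t_16 = 9·6 + 6·8 + 6·12 = 5
t_17 = 9·5 + 6·6 + 6·8 = 12
t_18 = 9·12 + 6·5 + 6·6 = 5
t_19 = 9·5 + 6·12 + 6·5 = 4
t_20 = 9·4 + 6·5 + 6·12 = 8
t_21 = 9·8 + 6·4 + 6·5 = 9
t_22 = 9·9 + 6·8 + 6·4 = 10
t_23 = 9·10 + 6·9 + 6·8 = 10
t_24 = 9·10 + 6·10 + 6·9 = 9
t_25 = 9·9 + 6·10 + 6·10 = 6
t_26 = 9·6 + 6·9 + 6·10 = 12
t_27 = 9·12 + 6·6 + 6·9 = 3
t_28 = 9·3 + 6·12 + 6·6 = 5
t_29 = 9·5 + 6·3 + 6·12 = 5
t_30 = 9·5 + 6·5 + 6·3 = 2
t_31 = 9·2 + 6·5 + 6·5 = 0
t_32 = 9·0 + 6·2 + 6·5 = 3
t_33 = 9·3 + 6·0 + 6·2 = 0
t_34 = 9·0 + 6·3 + 6·0 = 5
t_35 = 9·5 + 6·0 + 6·3 = 11
t_36 = 9·11 + 6·5 + 6·0 = 12
t_37 = 9·12 + 6·11 + 6·5 = 9
t_38 = 9·9 + 6·12 + 6·11 = 11
t_39 = 9·11 + 6·9 + 6·12 = 4
t_40 = 9·4 + 6·11 + 6·9 = 0
t_41 = 9·0 + 6·4 + 6·11 = 12
t_42 = 9·12 + 6·0 + 6·4 = 2
t_43 = 9·2 + 6·12 + 6·0 = 12
t_44 = 9·12 + 6·2 + 6·12 = 10
t_45 = 9·10 + 6·12 + 6·2 = 5
t_46 = 9·5 + 6·10 + 6·12 = 8
t_47 = 9·8 + 6·5 + 6·10 = 6
t_48 = 9·6 + 6·8 + 6·5 = 2
t_49 = 9·2 + 6·6 + 6·8 = 11
t_50 = 9·11 + 6·2 + 6·6 = 4
t_51 = 9·4 + 6·11 + 6·2 = 10
t_52 = 9·10 + 6·4 + 6·11 = 11
t_53 = 9·11 + 6·10 + 6·4 = 1
t_54 = 9·1 + 6·11 + 6·10 = 5
t_55 = 9·5 + 6·1 + 6·11 = 0
t_56 = 9·0 + 6·5 + 6·1 = 10
t_57 = 9·10 + 6·0 + 6·5 = 3
t_58 = 9·3 + 6·10 + 6·0 = 9
t_59 = 9·9 + 6·3 + 6·10 = 3
t_60 = 9·3 + 6·9 + 6·3 = 8
t_61 = 9·8 + 6·3 + 6·9 = 1
t_62 = 9·1 + 6·8 + 6·3 = 10
t_63 = 9·10 + 6·1 + 6·8 = 1
t_64 = 9·1 + 6·10 + 6·1 = 10
t_65 = 9·10 + 6·1 + 6·10 = 0
t_66 = 9·0 + 6·10 + 6·1 = 1
t_67 = 9·1 + 6·0 + 6·10 = 4
t_68 = 9·4 + 6·1 + 6·0 = 3
t_69 = 9·3 + 6·4 + 6·1 = 5
t_70 = 9·5 + 6·3 + 6·4 = 9
t_71 = 9·9 + 6·5 + 6·3 = 12
t_72 = 9·12 + 6·9 + 6·5 = 10
t_73 = 9·10 + 6·12 + 6·9 = 8
t_74 = 9·8 + 6·10 + 6·12 = 9
t_75 = 9·9 + 6·8 + 6·10 = 7
t_76 = 9·7 + 6·9 + 6·8 = 9
t_77 = 9·9 + 6·7 + 6·9 = 8
t_78 = 9·8 + 6·9 + 6·7 = 12
t_79 = 9·12 + 6·8 + 6·9 = 2
t_80 = 9·2 + 6·12 + 6·8 = 8
t_81 = 9·8 + 6·2 + 6·12 = 0
t_82 = 9·0 + 6·8 + 6·2 = 8
t_83 = 9·8 + 6·0 + 6·8 = 3
t_84 = 9·3 + 6·8 + 6·0 = 10
t_85 = 9·10 + 6·3 + 6·8 = 0
t_86 = 9·0 + 6·10 + 6·3 = 0
t_87 = 9·0 + 6·0 + 6·10 = 8
t_88 = 9·8 + 6·0 + 6·0 = 7
t_89 = 9·7 + 6·8 + 6·0 = 7
t_90 = 9·7 + 6·7 + 6·8 = 10
t_91 = 9·10 + 6·7 + 6·7 = 5
t_92 = 9·5 + 6·10 + 6·7 = 4
t_93 = 9·4 + 6·5 + 6·10 = 9
t_94 = 9·9 + 6·4 + 6·5 = 5
t_95 = 9·5 + 6·9 + 6·4 = 6
t_96 = 9·6 + 6·5 + 6·9 = 8
t_97 = 9·8 + 6·6 + 6·5 = 8
t_98 = 9·8 + 6·8 + 6·6 = 0
t_99 = 9·0 + 6·8 + 6·8 = 5
t_100 = 9·5 + 6·0 + 6·8 = 2
t_101 = 9·2 + 6·5 + 6·0 = 9
t_102 = 9·9 + 6·2 + 6·5 = 6
t_103 = 9·6 + 6·9 + 6·2 = 3
t_104 = 9·3 + 6·6 + 6·9 = 0
t_105 = 9·0 + 6·3 + 6·6 = 2
t_106 = 9·2 + 6·0 + 6·3 = 10
t_107 = 9·10 + 6·2 + 6·0 = 11

11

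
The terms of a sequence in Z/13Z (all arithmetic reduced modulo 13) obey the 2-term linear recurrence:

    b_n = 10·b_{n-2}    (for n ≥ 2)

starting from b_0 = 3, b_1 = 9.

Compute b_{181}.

b_2 = 0·9 + 10·3 = 4
b_3 = 0·4 + 10·9 = 12
b_4 = 0·12 + 10·4 = 1
b_5 = 0·1 + 10·12 = 3
b_6 = 0·3 + 10·1 = 10
b_7 = 0·10 + 10·3 = 4
b_8 = 0·4 + 10·10 = 9
b_9 = 0·9 + 10·4 = 1
b_10 = 0·1 + 10·9 = 12
b_11 = 0·12 + 10·1 = 10
b_12 = 0·10 + 10·12 = 3
b_13 = 0·3 + 10·10 = 9
(b_12, b_13) = (3, 9) = (b_0, b_1), so the sequence has period 12.
181 ≡ 1 (mod 12), hence b_181 = b_1 = 9.

9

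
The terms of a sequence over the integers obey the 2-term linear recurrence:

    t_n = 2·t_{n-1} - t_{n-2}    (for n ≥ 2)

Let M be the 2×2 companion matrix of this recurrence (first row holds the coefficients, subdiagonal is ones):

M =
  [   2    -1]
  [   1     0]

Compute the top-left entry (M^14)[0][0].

15

(M^14)[0][0] is the top entry after applying M 14 times to the unit state (1, 0). Equivalently it is h_{15} for the auxiliary sequence (h_n) obeying the same recurrence with h_1 = 1 and h_i = 0 for 0 ≤ i < 1:
h_2 = 2·1 + -1·0 = 2
h_3 = 2·2 + -1·1 = 3
h_4 = 2·3 + -1·2 = 4
h_5 = 2·4 + -1·3 = 5
h_6 = 2·5 + -1·4 = 6
h_7 = 2·6 + -1·5 = 7
h_8 = 2·7 + -1·6 = 8
h_9 = 2·8 + -1·7 = 9
h_10 = 2·9 + -1·8 = 10
h_11 = 2·10 + -1·9 = 11
h_12 = 2·11 + -1·10 = 12
h_13 = 2·12 + -1·11 = 13
h_14 = 2·13 + -1·12 = 14
h_15 = 2·14 + -1·13 = 15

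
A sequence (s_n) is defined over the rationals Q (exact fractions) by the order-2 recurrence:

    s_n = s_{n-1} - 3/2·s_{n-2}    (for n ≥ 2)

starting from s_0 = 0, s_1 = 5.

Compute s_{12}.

385/8

s_2 = 1·5 + -3/2·0 = 5
s_3 = 1·5 + -3/2·5 = -5/2
s_4 = 1·-5/2 + -3/2·5 = -10
s_5 = 1·-10 + -3/2·-5/2 = -25/4
s_6 = 1·-25/4 + -3/2·-10 = 35/4
s_7 = 1·35/4 + -3/2·-25/4 = 145/8
s_8 = 1·145/8 + -3/2·35/4 = 5
s_9 = 1·5 + -3/2·145/8 = -355/16
s_10 = 1·-355/16 + -3/2·5 = -475/16
s_11 = 1·-475/16 + -3/2·-355/16 = 115/32
s_12 = 1·115/32 + -3/2·-475/16 = 385/8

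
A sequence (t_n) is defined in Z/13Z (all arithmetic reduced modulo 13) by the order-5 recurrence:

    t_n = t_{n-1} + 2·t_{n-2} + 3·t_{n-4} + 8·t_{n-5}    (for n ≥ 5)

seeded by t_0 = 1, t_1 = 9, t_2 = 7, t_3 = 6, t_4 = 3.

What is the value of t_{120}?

t_5 = 1·3 + 2·6 + 0·7 + 3·9 + 8·1 = 11
t_6 = 1·11 + 2·3 + 0·6 + 3·7 + 8·9 = 6
t_7 = 1·6 + 2·11 + 0·3 + 3·6 + 8·7 = 11
t_8 = 1·11 + 2·6 + 0·11 + 3·3 + 8·6 = 2
t_9 = 1·2 + 2·11 + 0·6 + 3·11 + 8·3 = 3
t_10 = 1·3 + 2·2 + 0·11 + 3·6 + 8·11 = 9
Continuing the recurrence:
  t_11 = 5;  t_12 = 0;  t_13 = 9;  t_14 = 8;  t_15 = 9;  t_16 = 0
  t_17 = 6;  t_18 = 11;  t_19 = 10;  t_20 = 0;  t_21 = 12;  t_22 = 2
  t_23 = 1;  t_24 = 7;  t_25 = 6;  t_26 = 5;  t_27 = 10;  t_28 = 10
  t_29 = 0;  t_30 = 5;  t_31 = 10;  t_32 = 0;  t_33 = 9;  t_34 = 11
  t_35 = 8;  t_36 = 6;  t_37 = 10;  t_38 = 10;  t_39 = 12;  t_40 = 10
  t_41 = 8;  t_42 = 8;  t_43 = 10;  t_44 = 9;  t_45 = 3;  t_46 = 5
  t_47 = 1;  t_48 = 1;  t_49 = 6;  t_50 = 8;  t_51 = 11;  t_52 = 12
  t_53 = 8;  t_54 = 0;  t_55 = 9;  t_56 = 3;  t_57 = 11;  t_58 = 3
  t_59 = 0;  t_60 = 9;  t_61 = 1;  t_62 = 12;  t_63 = 12;  t_64 = 11
  t_65 = 6;  t_66 = 7;  t_67 = 8;  t_68 = 8;  t_69 = 0;  t_70 = 7
  t_71 = 9;  t_72 = 7;  t_73 = 11;  t_74 = 7;  t_75 = 8;  t_76 = 11
  t_77 = 12;  t_78 = 0;  t_79 = 0;  t_80 = 6;  t_81 = 0;  t_82 = 4
  t_83 = 4;  t_84 = 4;  t_85 = 8;  t_86 = 2;  t_87 = 10;  t_88 = 6
  t_89 = 4;  t_90 = 8;  t_91 = 10;  t_92 = 7;  t_93 = 9;  t_94 = 1
  t_95 = 9;  t_96 = 8;  t_97 = 5;  t_98 = 5;  t_99 = 11;  t_100 = 0
  t_101 = 10;  t_102 = 0;  t_103 = 2;  t_104 = 12;  t_105 = 7;  t_106 = 7
  t_107 = 1;  t_108 = 2;  t_109 = 4;  t_110 = 7;  t_111 = 9;  t_112 = 11
  t_113 = 5;  t_114 = 2;  t_115 = 4;  t_116 = 9;  t_117 = 3;  t_118 = 2
t_119 = 1·2 + 2·3 + 0·9 + 3·4 + 8·2 = 10
t_120 = 1·10 + 2·2 + 0·3 + 3·9 + 8·4 = 8

8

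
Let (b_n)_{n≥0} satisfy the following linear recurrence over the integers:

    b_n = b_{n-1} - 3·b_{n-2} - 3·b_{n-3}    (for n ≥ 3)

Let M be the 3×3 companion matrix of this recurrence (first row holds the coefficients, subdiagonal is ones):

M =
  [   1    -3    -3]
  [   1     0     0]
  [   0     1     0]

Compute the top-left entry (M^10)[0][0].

(M^10)[0][0] is the top entry after applying M 10 times to the unit state (1, 0, 0). Equivalently it is h_{12} for the auxiliary sequence (h_n) obeying the same recurrence with h_2 = 1 and h_i = 0 for 0 ≤ i < 2:
h_3 = 1·1 + -3·0 + -3·0 = 1
h_4 = 1·1 + -3·1 + -3·0 = -2
h_5 = 1·-2 + -3·1 + -3·1 = -8
h_6 = 1·-8 + -3·-2 + -3·1 = -5
h_7 = 1·-5 + -3·-8 + -3·-2 = 25
h_8 = 1·25 + -3·-5 + -3·-8 = 64
h_9 = 1·64 + -3·25 + -3·-5 = 4
h_10 = 1·4 + -3·64 + -3·25 = -263
h_11 = 1·-263 + -3·4 + -3·64 = -467
h_12 = 1·-467 + -3·-263 + -3·4 = 310

310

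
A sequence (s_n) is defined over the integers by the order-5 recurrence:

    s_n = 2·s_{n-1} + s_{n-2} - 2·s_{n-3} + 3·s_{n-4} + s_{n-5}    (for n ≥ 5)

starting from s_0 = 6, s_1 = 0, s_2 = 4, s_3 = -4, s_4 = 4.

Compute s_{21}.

6266676

s_5 = 2·4 + 1·-4 + -2·4 + 3·0 + 1·6 = 2
s_6 = 2·2 + 1·4 + -2·-4 + 3·4 + 1·0 = 28
s_7 = 2·28 + 1·2 + -2·4 + 3·-4 + 1·4 = 42
s_8 = 2·42 + 1·28 + -2·2 + 3·4 + 1·-4 = 116
s_9 = 2·116 + 1·42 + -2·28 + 3·2 + 1·4 = 228
s_10 = 2·228 + 1·116 + -2·42 + 3·28 + 1·2 = 574
s_11 = 2·574 + 1·228 + -2·116 + 3·42 + 1·28 = 1298
s_12 = 2·1298 + 1·574 + -2·228 + 3·116 + 1·42 = 3104
s_13 = 2·3104 + 1·1298 + -2·574 + 3·228 + 1·116 = 7158
s_14 = 2·7158 + 1·3104 + -2·1298 + 3·574 + 1·228 = 16774
s_15 = 2·16774 + 1·7158 + -2·3104 + 3·1298 + 1·574 = 38966
s_16 = 2·38966 + 1·16774 + -2·7158 + 3·3104 + 1·1298 = 91000
s_17 = 2·91000 + 1·38966 + -2·16774 + 3·7158 + 1·3104 = 211996
s_18 = 2·211996 + 1·91000 + -2·38966 + 3·16774 + 1·7158 = 494540
s_19 = 2·494540 + 1·211996 + -2·91000 + 3·38966 + 1·16774 = 1152748
s_20 = 2·1152748 + 1·494540 + -2·211996 + 3·91000 + 1·38966 = 2688010
s_21 = 2·2688010 + 1·1152748 + -2·494540 + 3·211996 + 1·91000 = 6266676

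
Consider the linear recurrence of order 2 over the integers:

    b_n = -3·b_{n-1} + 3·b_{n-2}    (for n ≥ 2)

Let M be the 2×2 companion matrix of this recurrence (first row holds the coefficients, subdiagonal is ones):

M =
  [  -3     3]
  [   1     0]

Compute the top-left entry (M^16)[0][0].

1507527531

(M^16)[0][0] is the top entry after applying M 16 times to the unit state (1, 0). Equivalently it is h_{17} for the auxiliary sequence (h_n) obeying the same recurrence with h_1 = 1 and h_i = 0 for 0 ≤ i < 1:
h_2 = -3·1 + 3·0 = -3
h_3 = -3·-3 + 3·1 = 12
h_4 = -3·12 + 3·-3 = -45
h_5 = -3·-45 + 3·12 = 171
h_6 = -3·171 + 3·-45 = -648
h_7 = -3·-648 + 3·171 = 2457
h_8 = -3·2457 + 3·-648 = -9315
h_9 = -3·-9315 + 3·2457 = 35316
h_10 = -3·35316 + 3·-9315 = -133893
h_11 = -3·-133893 + 3·35316 = 507627
h_12 = -3·507627 + 3·-133893 = -1924560
h_13 = -3·-1924560 + 3·507627 = 7296561
h_14 = -3·7296561 + 3·-1924560 = -27663363
h_15 = -3·-27663363 + 3·7296561 = 104879772
h_16 = -3·104879772 + 3·-27663363 = -397629405
h_17 = -3·-397629405 + 3·104879772 = 1507527531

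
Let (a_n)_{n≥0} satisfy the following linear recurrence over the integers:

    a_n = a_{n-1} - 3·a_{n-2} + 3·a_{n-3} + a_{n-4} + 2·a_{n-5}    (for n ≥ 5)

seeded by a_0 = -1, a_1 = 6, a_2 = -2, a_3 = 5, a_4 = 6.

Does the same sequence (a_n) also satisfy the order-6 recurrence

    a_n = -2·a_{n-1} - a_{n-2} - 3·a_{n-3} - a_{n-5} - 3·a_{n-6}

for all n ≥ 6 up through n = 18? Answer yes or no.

no

Terms a_0..a_18: -1, 6, -2, 5, 6, -11, -4, 48, 43, -112, -123, 382, 554, -987, -1850, 2909, 6816, -7340, -22885
n=6: candidate gives -2, actual a_6 = -4 ✗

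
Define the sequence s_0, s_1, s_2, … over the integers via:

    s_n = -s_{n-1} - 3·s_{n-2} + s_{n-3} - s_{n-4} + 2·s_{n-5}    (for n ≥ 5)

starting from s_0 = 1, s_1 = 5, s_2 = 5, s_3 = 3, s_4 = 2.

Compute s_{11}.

s_5 = -1·2 + -3·3 + 1·5 + -1·5 + 2·1 = -9
s_6 = -1·-9 + -3·2 + 1·3 + -1·5 + 2·5 = 11
s_7 = -1·11 + -3·-9 + 1·2 + -1·3 + 2·5 = 25
s_8 = -1·25 + -3·11 + 1·-9 + -1·2 + 2·3 = -63
s_9 = -1·-63 + -3·25 + 1·11 + -1·-9 + 2·2 = 12
s_10 = -1·12 + -3·-63 + 1·25 + -1·11 + 2·-9 = 173
s_11 = -1·173 + -3·12 + 1·-63 + -1·25 + 2·11 = -275

-275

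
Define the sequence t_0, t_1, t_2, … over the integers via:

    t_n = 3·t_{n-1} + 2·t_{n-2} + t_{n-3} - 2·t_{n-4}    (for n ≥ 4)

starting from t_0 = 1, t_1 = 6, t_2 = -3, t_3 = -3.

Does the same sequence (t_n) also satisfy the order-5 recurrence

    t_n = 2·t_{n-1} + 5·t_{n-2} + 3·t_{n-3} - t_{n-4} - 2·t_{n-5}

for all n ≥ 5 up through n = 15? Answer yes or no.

yes

Terms t_0..t_15: 1, 6, -3, -3, -11, -54, -181, -656, -2362, -8471, -30431, -109285, -392464, -1409451, -5061704, -18177908
n=5: candidate gives -54, actual t_5 = -54 ✓
n=6: candidate gives -181, actual t_6 = -181 ✓
n=7: candidate gives -656, actual t_7 = -656 ✓
n=8: candidate gives -2362, actual t_8 = -2362 ✓
n=9: candidate gives -8471, actual t_9 = -8471 ✓
n=10: candidate gives -30431, actual t_10 = -30431 ✓
n=11: candidate gives -109285, actual t_11 = -109285 ✓
n=12: candidate gives -392464, actual t_12 = -392464 ✓
n=13: candidate gives -1409451, actual t_13 = -1409451 ✓
n=14: candidate gives -5061704, actual t_14 = -5061704 ✓
n=15: candidate gives -18177908, actual t_15 = -18177908 ✓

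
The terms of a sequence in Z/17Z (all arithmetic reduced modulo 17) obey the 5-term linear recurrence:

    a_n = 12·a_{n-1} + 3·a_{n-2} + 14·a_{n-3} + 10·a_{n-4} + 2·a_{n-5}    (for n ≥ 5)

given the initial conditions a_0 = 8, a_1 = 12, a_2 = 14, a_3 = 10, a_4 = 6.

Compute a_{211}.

8

a_5 = 12·6 + 3·10 + 14·14 + 10·12 + 2·8 = 9
a_6 = 12·9 + 3·6 + 14·10 + 10·14 + 2·12 = 5
a_7 = 12·5 + 3·9 + 14·6 + 10·10 + 2·14 = 10
a_8 = 12·10 + 3·5 + 14·9 + 10·6 + 2·10 = 1
a_9 = 12·1 + 3·10 + 14·5 + 10·9 + 2·6 = 10
a_10 = 12·10 + 3·1 + 14·10 + 10·5 + 2·9 = 8
Continuing the recurrence:
  a_11 = 12;  a_12 = 15;  a_13 = 5;  a_14 = 16;  a_15 = 9;  a_16 = 9
  a_17 = 14;  a_18 = 15;  a_19 = 11;  a_20 = 5;  a_21 = 2;  a_22 = 14
  a_23 = 10;  a_24 = 7;  a_25 = 0;  a_26 = 16;  a_27 = 10;  a_28 = 3
  a_29 = 15;  a_30 = 13;  a_31 = 1;  a_32 = 5;  a_33 = 10;  a_34 = 3
  a_35 = 2;  a_36 = 4;  a_37 = 2;  a_38 = 12;  a_39 = 11;  a_40 = 2
  a_41 = 15;  a_42 = 5;  a_43 = 12;  a_44 = 3;  a_45 = 7;  a_46 = 1
  a_47 = 1;  a_48 = 14;  a_49 = 6;  a_50 = 16;  a_51 = 10;  a_52 = 3
  a_53 = 4;  a_54 = 12;  a_55 = 7;  a_56 = 5;  a_57 = 6;  a_58 = 7
  a_59 = 11;  a_60 = 12;  a_61 = 5;  a_62 = 9;  a_63 = 7;  a_64 = 0
  a_65 = 0;  a_66 = 11;  a_67 = 16;  a_68 = 1;  a_69 = 10;  a_70 = 15
  a_71 = 15;  a_72 = 16;  a_73 = 5;  a_74 = 12;  a_75 = 2;  a_76 = 14
  a_77 = 16;  a_78 = 1;  a_79 = 11;  a_80 = 10;  a_81 = 15;  a_82 = 15
  a_83 = 1;  a_84 = 15;  a_85 = 2;  a_86 = 8;  a_87 = 12;  a_88 = 8
  a_89 = 5;  a_90 = 13;  a_91 = 11;  a_92 = 5;  a_93 = 1;  a_94 = 15
  a_95 = 15;  a_96 = 5;  a_97 = 12;  a_98 = 11;  a_99 = 10;  a_100 = 10
  a_101 = 9;  a_102 = 4;  a_103 = 14;  a_104 = 1;  a_105 = 16;  a_106 = 7
  a_107 = 5;  a_108 = 3;  a_109 = 5;  a_110 = 3;  a_111 = 4;  a_112 = 14
  a_113 = 6;  a_114 = 6;  a_115 = 9;  a_116 = 1;  a_117 = 7;  a_118 = 13
  a_119 = 4;  a_120 = 9;  a_121 = 0;  a_122 = 6;  a_123 = 9;  a_124 = 3
  a_125 = 12;  a_126 = 16;  a_127 = 15;  a_128 = 2;  a_129 = 11;  a_130 = 5
  a_131 = 14;  a_132 = 13;  a_133 = 8;  a_134 = 12;  a_135 = 7;  a_136 = 16
  a_137 = 11;  a_138 = 6;  a_139 = 15;  a_140 = 16;  a_141 = 4;  a_142 = 14
  a_143 = 5;  a_144 = 8;  a_145 = 5;  a_146 = 13;  a_147 = 4;  a_148 = 9
  a_149 = 11;  a_150 = 15;  a_151 = 14;  a_152 = 6;  a_153 = 10;  a_154 = 13
  a_155 = 15;  a_156 = 5;  a_157 = 8;  a_158 = 12;  a_159 = 6;  a_160 = 11
  a_161 = 0;  a_162 = 15;  a_163 = 10;  a_164 = 15;  a_165 = 0;  a_166 = 12
  a_167 = 8;  a_168 = 13;  a_169 = 4;  a_170 = 13;  a_171 = 12;  a_172 = 11
  a_173 = 8;  a_174 = 10;  a_175 = 2;  a_176 = 11;  a_177 = 6;  a_178 = 11
  a_179 = 4;  a_180 = 7;  a_181 = 9;  a_182 = 1;  a_183 = 12;  a_184 = 11
  a_185 = 14;  a_186 = 6;  a_187 = 16;  a_188 = 13;  a_189 = 8;  a_190 = 5
  a_191 = 13;  a_192 = 3;  a_193 = 13;  a_194 = 5;  a_195 = 9;  a_196 = 4
  a_197 = 9;  a_198 = 16;  a_199 = 1;  a_200 = 6;  a_201 = 6;  a_202 = 10
  a_203 = 9;  a_204 = 12;  a_205 = 9;  a_206 = 8;  a_207 = 10;  a_208 = 0
  a_209 = 1
a_210 = 12·1 + 3·0 + 14·10 + 10·8 + 2·9 = 12
a_211 = 12·12 + 3·1 + 14·0 + 10·10 + 2·8 = 8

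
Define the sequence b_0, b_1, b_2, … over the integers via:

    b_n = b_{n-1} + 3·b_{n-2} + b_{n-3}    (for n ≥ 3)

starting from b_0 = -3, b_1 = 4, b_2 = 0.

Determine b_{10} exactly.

b_3 = 1·0 + 3·4 + 1·-3 = 9
b_4 = 1·9 + 3·0 + 1·4 = 13
b_5 = 1·13 + 3·9 + 1·0 = 40
b_6 = 1·40 + 3·13 + 1·9 = 88
b_7 = 1·88 + 3·40 + 1·13 = 221
b_8 = 1·221 + 3·88 + 1·40 = 525
b_9 = 1·525 + 3·221 + 1·88 = 1276
b_10 = 1·1276 + 3·525 + 1·221 = 3072

3072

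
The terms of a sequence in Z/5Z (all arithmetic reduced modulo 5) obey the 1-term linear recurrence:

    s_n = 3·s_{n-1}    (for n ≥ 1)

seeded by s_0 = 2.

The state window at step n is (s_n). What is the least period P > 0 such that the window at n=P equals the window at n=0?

n=0: window = (2)
n=1: window = (1)
n=2: window = (3)
n=3: window = (4)
n=4: window = (2)
window at n=4 equals window at n=0 → period = 4

4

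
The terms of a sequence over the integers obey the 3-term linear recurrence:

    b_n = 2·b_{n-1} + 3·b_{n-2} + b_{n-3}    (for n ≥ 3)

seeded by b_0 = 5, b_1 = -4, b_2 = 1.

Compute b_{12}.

-93900

b_3 = 2·1 + 3·-4 + 1·5 = -5
b_4 = 2·-5 + 3·1 + 1·-4 = -11
b_5 = 2·-11 + 3·-5 + 1·1 = -36
b_6 = 2·-36 + 3·-11 + 1·-5 = -110
b_7 = 2·-110 + 3·-36 + 1·-11 = -339
b_8 = 2·-339 + 3·-110 + 1·-36 = -1044
b_9 = 2·-1044 + 3·-339 + 1·-110 = -3215
b_10 = 2·-3215 + 3·-1044 + 1·-339 = -9901
b_11 = 2·-9901 + 3·-3215 + 1·-1044 = -30491
b_12 = 2·-30491 + 3·-9901 + 1·-3215 = -93900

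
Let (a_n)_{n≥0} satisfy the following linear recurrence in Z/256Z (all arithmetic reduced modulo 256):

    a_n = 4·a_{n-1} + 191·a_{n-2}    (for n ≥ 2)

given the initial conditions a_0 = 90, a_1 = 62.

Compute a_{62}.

206

a_2 = 4·62 + 191·90 = 30
a_3 = 4·30 + 191·62 = 186
a_4 = 4·186 + 191·30 = 74
a_5 = 4·74 + 191·186 = 238
a_6 = 4·238 + 191·74 = 238
a_7 = 4·238 + 191·238 = 74
a_8 = 4·74 + 191·238 = 186
a_9 = 4·186 + 191·74 = 30
a_10 = 4·30 + 191·186 = 62
a_11 = 4·62 + 191·30 = 90
a_12 = 4·90 + 191·62 = 170
a_13 = 4·170 + 191·90 = 206
a_14 = 4·206 + 191·170 = 14
a_15 = 4·14 + 191·206 = 234
a_16 = 4·234 + 191·14 = 26
a_17 = 4·26 + 191·234 = 254
a_18 = 4·254 + 191·26 = 94
a_19 = 4·94 + 191·254 = 250
a_20 = 4·250 + 191·94 = 10
a_21 = 4·10 + 191·250 = 174
a_22 = 4·174 + 191·10 = 46
a_23 = 4·46 + 191·174 = 138
a_24 = 4·138 + 191·46 = 122
a_25 = 4·122 + 191·138 = 222
a_26 = 4·222 + 191·122 = 126
a_27 = 4·126 + 191·222 = 154
a_28 = 4·154 + 191·126 = 106
a_29 = 4·106 + 191·154 = 142
a_30 = 4·142 + 191·106 = 78
a_31 = 4·78 + 191·142 = 42
a_32 = 4·42 + 191·78 = 218
a_33 = 4·218 + 191·42 = 190
a_34 = 4·190 + 191·218 = 158
a_35 = 4·158 + 191·190 = 58
a_36 = 4·58 + 191·158 = 202
a_37 = 4·202 + 191·58 = 110
a_38 = 4·110 + 191·202 = 110
a_39 = 4·110 + 191·110 = 202
a_40 = 4·202 + 191·110 = 58
a_41 = 4·58 + 191·202 = 158
a_42 = 4·158 + 191·58 = 190
a_43 = 4·190 + 191·158 = 218
a_44 = 4·218 + 191·190 = 42
a_45 = 4·42 + 191·218 = 78
a_46 = 4·78 + 191·42 = 142
a_47 = 4·142 + 191·78 = 106
a_48 = 4·106 + 191·142 = 154
a_49 = 4·154 + 191·106 = 126
a_50 = 4·126 + 191·154 = 222
a_51 = 4·222 + 191·126 = 122
a_52 = 4·122 + 191·222 = 138
a_53 = 4·138 + 191·122 = 46
a_54 = 4·46 + 191·138 = 174
a_55 = 4·174 + 191·46 = 10
a_56 = 4·10 + 191·174 = 250
a_57 = 4·250 + 191·10 = 94
a_58 = 4·94 + 191·250 = 254
a_59 = 4·254 + 191·94 = 26
a_60 = 4·26 + 191·254 = 234
a_61 = 4·234 + 191·26 = 14
a_62 = 4·14 + 191·234 = 206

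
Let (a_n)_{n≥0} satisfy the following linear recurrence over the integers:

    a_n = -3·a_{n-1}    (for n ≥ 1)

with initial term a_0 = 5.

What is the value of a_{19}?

a_1 = -3·5 = -15
a_2 = -3·-15 = 45
a_3 = -3·45 = -135
a_4 = -3·-135 = 405
a_5 = -3·405 = -1215
a_6 = -3·-1215 = 3645
a_7 = -3·3645 = -10935
a_8 = -3·-10935 = 32805
a_9 = -3·32805 = -98415
a_10 = -3·-98415 = 295245
a_11 = -3·295245 = -885735
a_12 = -3·-885735 = 2657205
a_13 = -3·2657205 = -7971615
a_14 = -3·-7971615 = 23914845
a_15 = -3·23914845 = -71744535
a_16 = -3·-71744535 = 215233605
a_17 = -3·215233605 = -645700815
a_18 = -3·-645700815 = 1937102445
a_19 = -3·1937102445 = -5811307335

-5811307335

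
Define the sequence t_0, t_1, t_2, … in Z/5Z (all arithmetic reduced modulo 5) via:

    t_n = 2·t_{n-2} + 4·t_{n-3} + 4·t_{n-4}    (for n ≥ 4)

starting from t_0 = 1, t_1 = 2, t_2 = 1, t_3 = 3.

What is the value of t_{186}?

t_4 = 0·3 + 2·1 + 4·2 + 4·1 = 4
t_5 = 0·4 + 2·3 + 4·1 + 4·2 = 3
t_6 = 0·3 + 2·4 + 4·3 + 4·1 = 4
t_7 = 0·4 + 2·3 + 4·4 + 4·3 = 4
t_8 = 0·4 + 2·4 + 4·3 + 4·4 = 1
t_9 = 0·1 + 2·4 + 4·4 + 4·3 = 1
Continuing the recurrence:
  t_10 = 4;  t_11 = 2;  t_12 = 1;  t_13 = 4;  t_14 = 1;  t_15 = 0
  t_16 = 2;  t_17 = 0;  t_18 = 3;  t_19 = 3;  t_20 = 4;  t_21 = 3
  t_22 = 2;  t_23 = 4;  t_24 = 2;  t_25 = 3;  t_26 = 3;  t_27 = 0
  t_28 = 1;  t_29 = 4;  t_30 = 4;  t_31 = 2;  t_32 = 3;  t_33 = 1
  t_34 = 0;  t_35 = 2;  t_36 = 1;  t_37 = 3;  t_38 = 0;  t_39 = 3
  t_40 = 1;  t_41 = 3;  t_42 = 4;  t_43 = 2;  t_44 = 4;  t_45 = 2
  t_46 = 2;  t_47 = 3;  t_48 = 3;  t_49 = 2;  t_50 = 1;  t_51 = 3
  t_52 = 2;  t_53 = 3;  t_54 = 0;  t_55 = 1;  t_56 = 0;  t_57 = 4
  t_58 = 4;  t_59 = 2;  t_60 = 4;  t_61 = 1;  t_62 = 2;  t_63 = 1
  t_64 = 4;  t_65 = 4;  t_66 = 0;  t_67 = 3;  t_68 = 2;  t_69 = 2
  t_70 = 1;  t_71 = 4;  t_72 = 3;  t_73 = 0;  t_74 = 1;  t_75 = 3
  t_76 = 4;  t_77 = 0;  t_78 = 4;  t_79 = 3;  t_80 = 4;  t_81 = 2
  t_82 = 1;  t_83 = 2;  t_84 = 1;  t_85 = 1;  t_86 = 4;  t_87 = 4
  t_88 = 1;  t_89 = 3;  t_90 = 4;  t_91 = 1;  t_92 = 4;  t_93 = 0
  t_94 = 3;  t_95 = 0;  t_96 = 2;  t_97 = 2;  t_98 = 1;  t_99 = 2
  t_100 = 3;  t_101 = 1;  t_102 = 3;  t_103 = 2;  t_104 = 2;  t_105 = 0
  t_106 = 4;  t_107 = 1;  t_108 = 1;  t_109 = 3;  t_110 = 2;  t_111 = 4
  t_112 = 0;  t_113 = 3;  t_114 = 4;  t_115 = 2;  t_116 = 0;  t_117 = 2
  t_118 = 4;  t_119 = 2;  t_120 = 1;  t_121 = 3;  t_122 = 1;  t_123 = 3
  t_124 = 3;  t_125 = 2;  t_126 = 2;  t_127 = 3;  t_128 = 4;  t_129 = 2
  t_130 = 3;  t_131 = 2;  t_132 = 0;  t_133 = 4;  t_134 = 0;  t_135 = 1
  t_136 = 1;  t_137 = 3;  t_138 = 1;  t_139 = 4;  t_140 = 3;  t_141 = 4
  t_142 = 1;  t_143 = 1;  t_144 = 0;  t_145 = 2;  t_146 = 3;  t_147 = 3
  t_148 = 4;  t_149 = 1;  t_150 = 2;  t_151 = 0;  t_152 = 4;  t_153 = 2
  t_154 = 1;  t_155 = 0;  t_156 = 1;  t_157 = 2;  t_158 = 1;  t_159 = 3
  t_160 = 4;  t_161 = 3;  t_162 = 4;  t_163 = 4;  t_164 = 1;  t_165 = 1
  t_166 = 4;  t_167 = 2;  t_168 = 1;  t_169 = 4;  t_170 = 1;  t_171 = 0
  t_172 = 2;  t_173 = 0;  t_174 = 3;  t_175 = 3;  t_176 = 4;  t_177 = 3
  t_178 = 2;  t_179 = 4;  t_180 = 2;  t_181 = 3;  t_182 = 3;  t_183 = 0
  t_184 = 1
t_185 = 0·1 + 2·0 + 4·3 + 4·3 = 4
t_186 = 0·4 + 2·1 + 4·0 + 4·3 = 4

4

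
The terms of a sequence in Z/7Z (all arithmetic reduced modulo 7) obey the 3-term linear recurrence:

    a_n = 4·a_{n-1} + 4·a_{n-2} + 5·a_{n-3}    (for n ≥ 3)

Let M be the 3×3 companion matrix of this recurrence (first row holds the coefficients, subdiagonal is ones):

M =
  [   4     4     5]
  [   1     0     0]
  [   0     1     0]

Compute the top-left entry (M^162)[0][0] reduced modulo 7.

1

(M^162)[0][0] is the top entry after applying M 162 times to the unit state (1, 0, 0). Equivalently it is h_{164} for the auxiliary sequence (h_n) obeying the same recurrence with h_2 = 1 and h_i = 0 for 0 ≤ i < 2:
h_3 = 4·1 + 4·0 + 5·0 = 4
h_4 = 4·4 + 4·1 + 5·0 = 6
h_5 = 4·6 + 4·4 + 5·1 = 3
h_6 = 4·3 + 4·6 + 5·4 = 0
h_7 = 4·0 + 4·3 + 5·6 = 0
h_8 = 4·0 + 4·0 + 5·3 = 1
(h_6, h_7, h_8) = (0, 0, 1) = (h_0, h_1, h_2), so the sequence has period 6.
164 ≡ 2 (mod 6), hence h_164 = h_2 = 1.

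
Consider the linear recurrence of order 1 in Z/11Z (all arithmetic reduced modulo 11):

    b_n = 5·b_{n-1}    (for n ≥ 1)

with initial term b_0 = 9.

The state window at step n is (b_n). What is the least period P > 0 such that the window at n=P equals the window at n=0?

5

n=0: window = (9)
n=1: window = (1)
n=2: window = (5)
n=3: window = (3)
n=4: window = (4)
n=5: window = (9)
window at n=5 equals window at n=0 → period = 5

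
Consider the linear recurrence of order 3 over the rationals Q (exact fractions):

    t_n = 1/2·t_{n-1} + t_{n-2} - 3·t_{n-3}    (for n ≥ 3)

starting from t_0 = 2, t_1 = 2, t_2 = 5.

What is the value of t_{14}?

-79295/4096

t_3 = 1/2·5 + 1·2 + -3·2 = -3/2
t_4 = 1/2·-3/2 + 1·5 + -3·2 = -7/4
t_5 = 1/2·-7/4 + 1·-3/2 + -3·5 = -139/8
t_6 = 1/2·-139/8 + 1·-7/4 + -3·-3/2 = -95/16
t_7 = 1/2·-95/16 + 1·-139/8 + -3·-7/4 = -483/32
t_8 = 1/2·-483/32 + 1·-95/16 + -3·-139/8 = 2473/64
t_9 = 1/2·2473/64 + 1·-483/32 + -3·-95/16 = 2821/128
t_10 = 1/2·2821/128 + 1·2473/64 + -3·-483/32 = 24305/256
t_11 = 1/2·24305/256 + 1·2821/128 + -3·2473/64 = -23763/512
t_12 = 1/2·-23763/512 + 1·24305/256 + -3·2821/128 = 5753/1024
t_13 = 1/2·5753/1024 + 1·-23763/512 + -3·24305/256 = -672619/2048
t_14 = 1/2·-672619/2048 + 1·5753/1024 + -3·-23763/512 = -79295/4096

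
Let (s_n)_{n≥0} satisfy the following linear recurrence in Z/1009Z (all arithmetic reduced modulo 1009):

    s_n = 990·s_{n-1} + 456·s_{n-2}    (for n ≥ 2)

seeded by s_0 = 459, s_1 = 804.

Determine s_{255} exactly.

s_2 = 990·804 + 456·459 = 300
s_3 = 990·300 + 456·804 = 711
s_4 = 990·711 + 456·300 = 193
s_5 = 990·193 + 456·711 = 696
s_6 = 990·696 + 456·193 = 118
s_7 = 990·118 + 456·696 = 326
Continuing the recurrence:
  s_8 = 191;  s_9 = 740;  s_10 = 388;  s_11 = 125;  s_12 = 1005;  s_13 = 572
  s_14 = 425;  s_15 = 507;  s_16 = 529;  s_17 = 170;  s_18 = 879;  s_19 = 279
  s_20 = 1004;  s_21 = 185;  s_22 = 259;  s_23 = 737;  s_24 = 174;  s_25 = 805
  s_26 = 482;  s_27 = 736;  s_28 = 981;  s_29 = 151;  s_30 = 507;  s_31 = 701
  s_32 = 938;  s_33 = 143;  s_34 = 222;  s_35 = 450;  s_36 = 863;  s_37 = 120
  s_38 = 765;  s_39 = 834;  s_40 = 24;  s_41 = 464;  s_42 = 110;  s_43 = 631
  s_44 = 838;  s_45 = 393;  s_46 = 322;  s_47 = 551;  s_48 = 148;  s_49 = 230
  s_50 = 560;  s_51 = 403;  s_52 = 498;  s_53 = 758;  s_54 = 796;  s_55 = 581
  s_56 = 805;  s_57 = 418;  s_58 = 943;  s_59 = 152;  s_60 = 313;  s_61 = 807
  s_62 = 261;  s_63 = 802;  s_64 = 860;  s_65 = 258;  s_66 = 811;  s_67 = 330
  s_68 = 306;  s_69 = 379;  s_70 = 156;  s_71 = 348;  s_72 = 957;  s_73 = 254
  s_74 = 723;  s_75 = 178;  s_76 = 399;  s_77 = 939;  s_78 = 645;  s_79 = 221
  s_80 = 338;  s_81 = 517;  s_82 = 18;  s_83 = 313;  s_84 = 243;  s_85 = 887
  s_86 = 118;  s_87 = 648;  s_88 = 127;  s_89 = 465;  s_90 = 645;  s_91 = 3
  s_92 = 444;  s_93 = 1004;  s_94 = 759;  s_95 = 452;  s_96 = 510;  s_97 = 676
  s_98 = 763;  s_99 = 140;  s_100 = 190;  s_101 = 699;  s_102 = 711;  s_103 = 517
  s_104 = 594;  s_105 = 468;  s_106 = 641;  s_107 = 438;  s_108 = 445;  s_109 = 572
  s_110 = 342;  s_111 = 66;  s_112 = 321;  s_113 = 790;  s_114 = 196;  s_115 = 339
  s_116 = 197;  s_117 = 500;  s_118 = 621;  s_119 = 275;  s_120 = 476;  s_121 = 321
  s_122 = 76;  s_123 = 645;  s_124 = 203;  s_125 = 680;  s_126 = 946;  s_127 = 505
  s_128 = 19;  s_129 = 876;  s_130 = 92;  s_131 = 162;  s_132 = 532;  s_133 = 197
  s_134 = 725;  s_135 = 382;  s_136 = 462;  s_137 = 947;  s_138 = 969;  s_139 = 740
  s_140 = 997;  s_141 = 662;  s_142 = 112;  s_143 = 71;  s_144 = 282;  s_145 = 784
  s_146 = 688;  s_147 = 363;  s_148 = 95;  s_149 = 265;  s_150 = 952;  s_151 = 843
  s_152 = 369;  s_153 = 31;  s_154 = 181;  s_155 = 607;  s_156 = 373;  s_157 = 302
  s_158 = 892;  s_159 = 693;  s_160 = 75;  s_161 = 784;  s_162 = 133;  s_163 = 818
  s_164 = 710;  s_165 = 314;  s_166 = 968;  s_167 = 685;  s_168 = 577;  s_169 = 715
  s_170 = 304;  s_171 = 411;  s_172 = 654;  s_173 = 433;  s_174 = 414;  s_175 = 899
  s_176 = 173;  s_177 = 30;  s_178 = 625;  s_179 = 796;  s_180 = 473;  s_181 = 839
  s_182 = 974;  s_183 = 838;  s_184 = 406;  s_185 = 75;  s_186 = 73;  s_187 = 525
  s_188 = 106;  s_189 = 271;  s_190 = 809;  s_191 = 242;  s_192 = 57;  s_193 = 297
  s_194 = 169;  s_195 = 42;  s_196 = 591;  s_197 = 860;  s_198 = 906;  s_199 = 607
  s_200 = 21;  s_201 = 936;  s_202 = 873;  s_203 = 575;  s_204 = 716;  s_205 = 382
  s_206 = 394;  s_207 = 221;  s_208 = 908;  s_209 = 786;  s_210 = 559;  s_211 = 699
  s_212 = 472;  s_213 = 13;  s_214 = 68;  s_215 = 600;  s_216 = 437;  s_217 = 939
  s_218 = 820;  s_219 = 932;  s_220 = 35;  s_221 = 547;  s_222 = 522;  s_223 = 381
  s_224 = 741;  s_225 = 235;  s_226 = 461;  s_227 = 528;  s_228 = 402;  s_229 = 51
  s_230 = 723;  s_231 = 438;  s_232 = 504;  s_233 = 460;  s_234 = 113;  s_235 = 768
  s_236 = 612;  s_237 = 565;  s_238 = 952;  s_239 = 419;  s_240 = 353;  s_241 = 719
  s_242 = 1002;  s_243 = 72;  s_244 = 485;  s_245 = 410;  s_246 = 471;  s_247 = 427
  s_248 = 827;  s_249 = 406;  s_250 = 104;  s_251 = 531;  s_252 = 2;  s_253 = 947
s_254 = 990·947 + 456·2 = 72
s_255 = 990·72 + 456·947 = 630

630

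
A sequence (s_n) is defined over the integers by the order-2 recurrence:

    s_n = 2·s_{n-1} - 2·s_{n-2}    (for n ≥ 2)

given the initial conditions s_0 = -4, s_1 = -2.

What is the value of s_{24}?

-16384

s_2 = 2·-2 + -2·-4 = 4
s_3 = 2·4 + -2·-2 = 12
s_4 = 2·12 + -2·4 = 16
s_5 = 2·16 + -2·12 = 8
s_6 = 2·8 + -2·16 = -16
s_7 = 2·-16 + -2·8 = -48
s_8 = 2·-48 + -2·-16 = -64
s_9 = 2·-64 + -2·-48 = -32
s_10 = 2·-32 + -2·-64 = 64
s_11 = 2·64 + -2·-32 = 192
s_12 = 2·192 + -2·64 = 256
s_13 = 2·256 + -2·192 = 128
s_14 = 2·128 + -2·256 = -256
s_15 = 2·-256 + -2·128 = -768
s_16 = 2·-768 + -2·-256 = -1024
s_17 = 2·-1024 + -2·-768 = -512
s_18 = 2·-512 + -2·-1024 = 1024
s_19 = 2·1024 + -2·-512 = 3072
s_20 = 2·3072 + -2·1024 = 4096
s_21 = 2·4096 + -2·3072 = 2048
s_22 = 2·2048 + -2·4096 = -4096
s_23 = 2·-4096 + -2·2048 = -12288
s_24 = 2·-12288 + -2·-4096 = -16384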